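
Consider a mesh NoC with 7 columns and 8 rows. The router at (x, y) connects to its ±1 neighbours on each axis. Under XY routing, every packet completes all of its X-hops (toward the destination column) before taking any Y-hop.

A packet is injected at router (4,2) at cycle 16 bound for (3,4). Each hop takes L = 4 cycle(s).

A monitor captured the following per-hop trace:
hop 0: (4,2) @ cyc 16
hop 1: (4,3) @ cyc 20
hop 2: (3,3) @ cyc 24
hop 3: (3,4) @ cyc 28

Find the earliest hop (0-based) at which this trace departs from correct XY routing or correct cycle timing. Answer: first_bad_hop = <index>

first_bad_hop = 1

  1: Δx=+0 Δy=+1 Δt=4 [BAD: Y-move but x=4≠3]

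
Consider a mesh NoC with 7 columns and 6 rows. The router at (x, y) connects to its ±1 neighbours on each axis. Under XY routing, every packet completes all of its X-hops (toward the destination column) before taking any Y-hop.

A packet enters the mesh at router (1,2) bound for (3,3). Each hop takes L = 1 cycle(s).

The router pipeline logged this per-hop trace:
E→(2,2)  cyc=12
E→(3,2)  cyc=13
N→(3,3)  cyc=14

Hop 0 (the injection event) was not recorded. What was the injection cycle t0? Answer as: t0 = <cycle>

t0 = 11

cyc[1] = 12 and cyc[k] = t0 + k·L for every k.
Subtract one hop: t0 = 12 − 1 = 11.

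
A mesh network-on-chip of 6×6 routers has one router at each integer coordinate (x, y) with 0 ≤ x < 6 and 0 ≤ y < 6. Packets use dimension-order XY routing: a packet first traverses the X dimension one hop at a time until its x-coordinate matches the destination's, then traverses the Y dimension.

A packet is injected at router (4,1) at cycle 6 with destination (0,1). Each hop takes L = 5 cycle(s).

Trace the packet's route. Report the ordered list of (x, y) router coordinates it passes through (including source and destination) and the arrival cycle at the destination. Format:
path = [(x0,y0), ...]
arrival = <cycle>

path = [(4,1), (3,1), (2,1), (1,1), (0,1)]
arrival = 26

[0] x=4 y=1 t=6
[1] x=3 y=1 t=11 →W
[2] x=2 y=1 t=16 →W
[3] x=1 y=1 t=21 →W
[4] x=0 y=1 t=26 →W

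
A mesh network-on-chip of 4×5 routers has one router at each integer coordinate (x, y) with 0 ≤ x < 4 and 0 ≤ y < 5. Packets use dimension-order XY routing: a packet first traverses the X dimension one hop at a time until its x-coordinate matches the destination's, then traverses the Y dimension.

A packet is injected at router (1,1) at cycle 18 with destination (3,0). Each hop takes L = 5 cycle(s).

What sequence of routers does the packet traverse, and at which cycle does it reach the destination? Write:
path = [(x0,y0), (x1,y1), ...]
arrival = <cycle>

path = [(1,1), (2,1), (3,1), (3,0)]
arrival = 33

#0 — 1,1 | c18
#1 — 2,1 | c23 | E
#2 — 3,1 | c28 | E
#3 — 3,0 | c33 | S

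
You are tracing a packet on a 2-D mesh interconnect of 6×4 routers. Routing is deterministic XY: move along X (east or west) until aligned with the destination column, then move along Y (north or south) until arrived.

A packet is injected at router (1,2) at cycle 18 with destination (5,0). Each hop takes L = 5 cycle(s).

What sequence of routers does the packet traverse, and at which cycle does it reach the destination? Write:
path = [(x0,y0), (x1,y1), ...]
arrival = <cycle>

  0. router=(1,2) cycle=18 (inject)
  1. router=(2,2) cycle=23 dir=E
  2. router=(3,2) cycle=28 dir=E
  3. router=(4,2) cycle=33 dir=E
  4. router=(5,2) cycle=38 dir=E
  5. router=(5,1) cycle=43 dir=S
  6. router=(5,0) cycle=48 dir=S

path = [(1,2), (2,2), (3,2), (4,2), (5,2), (5,1), (5,0)]
arrival = 48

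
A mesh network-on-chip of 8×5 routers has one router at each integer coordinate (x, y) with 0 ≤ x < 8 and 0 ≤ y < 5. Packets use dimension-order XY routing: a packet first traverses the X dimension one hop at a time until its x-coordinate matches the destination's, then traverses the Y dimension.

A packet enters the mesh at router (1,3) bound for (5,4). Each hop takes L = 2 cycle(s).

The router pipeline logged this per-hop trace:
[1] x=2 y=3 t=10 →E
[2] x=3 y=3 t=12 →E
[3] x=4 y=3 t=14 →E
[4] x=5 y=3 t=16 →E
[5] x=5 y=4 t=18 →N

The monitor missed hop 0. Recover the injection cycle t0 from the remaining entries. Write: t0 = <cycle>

The first recorded entry is hop 1 at cycle 10.
Therefore t0 = 10 − L = 8.

t0 = 8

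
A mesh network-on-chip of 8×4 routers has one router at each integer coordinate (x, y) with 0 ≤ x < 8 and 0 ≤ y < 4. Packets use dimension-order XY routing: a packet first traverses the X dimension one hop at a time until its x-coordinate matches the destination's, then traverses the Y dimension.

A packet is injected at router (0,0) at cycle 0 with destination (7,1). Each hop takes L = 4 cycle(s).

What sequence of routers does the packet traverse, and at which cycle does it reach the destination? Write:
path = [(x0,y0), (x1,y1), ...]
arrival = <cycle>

path = [(0,0), (1,0), (2,0), (3,0), (4,0), (5,0), (6,0), (7,0), (7,1)]
arrival = 32

src (0,0)  cyc=0
E→(1,0)  cyc=4
E→(2,0)  cyc=8
E→(3,0)  cyc=12
E→(4,0)  cyc=16
E→(5,0)  cyc=20
E→(6,0)  cyc=24
E→(7,0)  cyc=28
N→(7,1)  cyc=32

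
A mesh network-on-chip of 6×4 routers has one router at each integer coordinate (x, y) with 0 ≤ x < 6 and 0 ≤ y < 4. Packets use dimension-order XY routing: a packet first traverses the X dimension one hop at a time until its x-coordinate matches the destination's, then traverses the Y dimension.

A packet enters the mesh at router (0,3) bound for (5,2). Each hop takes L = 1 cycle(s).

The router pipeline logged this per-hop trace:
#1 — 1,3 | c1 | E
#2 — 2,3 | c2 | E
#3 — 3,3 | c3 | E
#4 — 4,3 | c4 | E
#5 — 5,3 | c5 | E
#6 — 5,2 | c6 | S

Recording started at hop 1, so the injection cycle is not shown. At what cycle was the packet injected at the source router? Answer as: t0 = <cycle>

t0 = 0

The first recorded entry is hop 1 at cycle 1.
Subtract one hop: t0 = 1 − 1 = 0.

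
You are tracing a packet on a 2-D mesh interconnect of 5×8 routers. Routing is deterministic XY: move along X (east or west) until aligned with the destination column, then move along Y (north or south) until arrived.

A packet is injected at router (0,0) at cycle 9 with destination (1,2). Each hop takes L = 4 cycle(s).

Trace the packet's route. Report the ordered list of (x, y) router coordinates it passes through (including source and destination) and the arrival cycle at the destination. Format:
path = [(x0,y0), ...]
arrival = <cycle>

path = [(0,0), (1,0), (1,1), (1,2)]
arrival = 21

#0 — 0,0 | c9
#1 — 1,0 | c13 | E
#2 — 1,1 | c17 | N
#3 — 1,2 | c21 | N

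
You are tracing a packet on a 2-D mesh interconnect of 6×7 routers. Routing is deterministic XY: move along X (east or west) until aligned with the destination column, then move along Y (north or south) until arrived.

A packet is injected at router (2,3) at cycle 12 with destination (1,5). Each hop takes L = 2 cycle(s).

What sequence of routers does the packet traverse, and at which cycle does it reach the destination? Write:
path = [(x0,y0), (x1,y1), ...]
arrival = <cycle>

path = [(2,3), (1,3), (1,4), (1,5)]
arrival = 18

hop 0: (2,3) @ cyc 12
hop 1: (1,3) @ cyc 14  [W]
hop 2: (1,4) @ cyc 16  [N]
hop 3: (1,5) @ cyc 18  [N]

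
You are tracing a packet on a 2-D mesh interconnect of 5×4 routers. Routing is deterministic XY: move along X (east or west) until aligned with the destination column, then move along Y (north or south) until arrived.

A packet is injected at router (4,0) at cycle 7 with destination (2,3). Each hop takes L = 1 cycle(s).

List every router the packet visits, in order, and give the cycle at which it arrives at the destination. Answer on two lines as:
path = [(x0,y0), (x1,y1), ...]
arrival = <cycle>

path = [(4,0), (3,0), (2,0), (2,1), (2,2), (2,3)]
arrival = 12

#0 — 4,0 | c7
#1 — 3,0 | c8 | W
#2 — 2,0 | c9 | W
#3 — 2,1 | c10 | N
#4 — 2,2 | c11 | N
#5 — 2,3 | c12 | N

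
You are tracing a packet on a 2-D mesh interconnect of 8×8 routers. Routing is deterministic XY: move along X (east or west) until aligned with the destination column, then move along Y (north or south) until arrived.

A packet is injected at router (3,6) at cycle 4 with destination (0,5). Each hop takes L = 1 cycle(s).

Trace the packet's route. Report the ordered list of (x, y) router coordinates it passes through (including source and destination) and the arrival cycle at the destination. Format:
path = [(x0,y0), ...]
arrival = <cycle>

hop 0: (3,6) @ cyc 4
hop 1: (2,6) @ cyc 5  [W]
hop 2: (1,6) @ cyc 6  [W]
hop 3: (0,6) @ cyc 7  [W]
hop 4: (0,5) @ cyc 8  [S]

path = [(3,6), (2,6), (1,6), (0,6), (0,5)]
arrival = 8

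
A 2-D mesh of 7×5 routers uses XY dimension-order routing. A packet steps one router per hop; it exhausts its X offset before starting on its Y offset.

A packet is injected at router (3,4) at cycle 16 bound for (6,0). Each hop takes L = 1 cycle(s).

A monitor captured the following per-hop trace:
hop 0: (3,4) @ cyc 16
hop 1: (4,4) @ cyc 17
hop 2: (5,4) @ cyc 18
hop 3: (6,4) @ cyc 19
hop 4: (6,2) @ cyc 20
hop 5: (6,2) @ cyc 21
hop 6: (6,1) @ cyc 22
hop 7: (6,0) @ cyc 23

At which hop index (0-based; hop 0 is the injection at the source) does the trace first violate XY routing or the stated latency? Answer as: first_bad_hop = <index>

first_bad_hop = 4

  1: Δx=+1 Δy=+0 Δt=1 [ok]
  2: Δx=+1 Δy=+0 Δt=1 [ok]
  3: Δx=+1 Δy=+0 Δt=1 [ok]
  4: Δx=+0 Δy=-2 Δt=1 [BAD: non-unit step]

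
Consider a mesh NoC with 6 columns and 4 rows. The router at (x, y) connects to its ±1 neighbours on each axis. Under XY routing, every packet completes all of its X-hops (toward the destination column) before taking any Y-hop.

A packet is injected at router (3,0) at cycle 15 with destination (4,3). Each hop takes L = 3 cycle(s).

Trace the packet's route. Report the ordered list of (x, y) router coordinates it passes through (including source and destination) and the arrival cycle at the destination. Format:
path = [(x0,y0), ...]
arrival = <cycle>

#0 — 3,0 | c15
#1 — 4,0 | c18 | E
#2 — 4,1 | c21 | N
#3 — 4,2 | c24 | N
#4 — 4,3 | c27 | N

path = [(3,0), (4,0), (4,1), (4,2), (4,3)]
arrival = 27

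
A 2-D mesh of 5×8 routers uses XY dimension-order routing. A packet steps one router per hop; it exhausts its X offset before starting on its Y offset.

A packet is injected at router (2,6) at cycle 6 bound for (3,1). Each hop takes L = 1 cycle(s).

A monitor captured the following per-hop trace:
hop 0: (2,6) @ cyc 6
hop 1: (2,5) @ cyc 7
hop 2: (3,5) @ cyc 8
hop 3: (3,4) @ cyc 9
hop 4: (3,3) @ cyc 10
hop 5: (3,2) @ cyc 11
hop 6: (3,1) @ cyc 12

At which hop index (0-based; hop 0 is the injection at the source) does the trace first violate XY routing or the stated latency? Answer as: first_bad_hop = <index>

first_bad_hop = 1

hop 1: step (+0,-1), +1 cyc — BAD: Y-move but x=2≠3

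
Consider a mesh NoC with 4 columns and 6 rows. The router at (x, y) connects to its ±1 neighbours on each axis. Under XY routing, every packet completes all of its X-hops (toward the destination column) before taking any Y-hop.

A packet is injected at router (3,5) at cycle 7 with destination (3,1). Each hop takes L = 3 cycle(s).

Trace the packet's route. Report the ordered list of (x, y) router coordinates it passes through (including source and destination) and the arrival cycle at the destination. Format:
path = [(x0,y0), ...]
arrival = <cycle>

#0 — 3,5 | c7
#1 — 3,4 | c10 | S
#2 — 3,3 | c13 | S
#3 — 3,2 | c16 | S
#4 — 3,1 | c19 | S

path = [(3,5), (3,4), (3,3), (3,2), (3,1)]
arrival = 19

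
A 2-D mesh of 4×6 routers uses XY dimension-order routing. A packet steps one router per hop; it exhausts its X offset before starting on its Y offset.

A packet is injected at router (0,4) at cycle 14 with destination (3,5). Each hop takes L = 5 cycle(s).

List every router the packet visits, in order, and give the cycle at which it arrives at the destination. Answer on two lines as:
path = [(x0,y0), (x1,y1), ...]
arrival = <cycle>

hop 0: (0,4) @ cyc 14
hop 1: (1,4) @ cyc 19  [E]
hop 2: (2,4) @ cyc 24  [E]
hop 3: (3,4) @ cyc 29  [E]
hop 4: (3,5) @ cyc 34  [N]

path = [(0,4), (1,4), (2,4), (3,4), (3,5)]
arrival = 34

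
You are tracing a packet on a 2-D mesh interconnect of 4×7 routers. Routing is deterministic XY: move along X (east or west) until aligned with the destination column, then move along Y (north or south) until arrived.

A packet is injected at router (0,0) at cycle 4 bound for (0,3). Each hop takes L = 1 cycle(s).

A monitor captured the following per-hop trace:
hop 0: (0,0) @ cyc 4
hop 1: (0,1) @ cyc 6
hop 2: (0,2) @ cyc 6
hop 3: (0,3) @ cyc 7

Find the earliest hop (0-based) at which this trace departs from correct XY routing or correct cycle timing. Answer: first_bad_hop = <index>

first_bad_hop = 1

[1] (+0,+1) / 2c ⇒ BAD: Δcyc=2≠L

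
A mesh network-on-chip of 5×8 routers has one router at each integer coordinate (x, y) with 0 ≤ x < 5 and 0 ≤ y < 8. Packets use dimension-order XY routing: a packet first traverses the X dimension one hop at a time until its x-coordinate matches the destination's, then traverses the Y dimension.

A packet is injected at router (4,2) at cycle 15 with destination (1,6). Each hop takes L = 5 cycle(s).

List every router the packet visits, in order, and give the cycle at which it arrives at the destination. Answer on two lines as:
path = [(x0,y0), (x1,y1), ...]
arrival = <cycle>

path = [(4,2), (3,2), (2,2), (1,2), (1,3), (1,4), (1,5), (1,6)]
arrival = 50

hop 0: (4,2) @ cyc 15
hop 1: (3,2) @ cyc 20  [W]
hop 2: (2,2) @ cyc 25  [W]
hop 3: (1,2) @ cyc 30  [W]
hop 4: (1,3) @ cyc 35  [N]
hop 5: (1,4) @ cyc 40  [N]
hop 6: (1,5) @ cyc 45  [N]
hop 7: (1,6) @ cyc 50  [N]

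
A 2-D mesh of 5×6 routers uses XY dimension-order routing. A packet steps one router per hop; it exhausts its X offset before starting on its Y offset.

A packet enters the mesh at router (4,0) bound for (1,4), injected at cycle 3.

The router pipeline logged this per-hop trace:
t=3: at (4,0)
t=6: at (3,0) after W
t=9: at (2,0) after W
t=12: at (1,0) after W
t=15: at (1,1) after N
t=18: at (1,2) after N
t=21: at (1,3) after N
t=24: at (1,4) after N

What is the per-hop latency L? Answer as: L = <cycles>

From hop 0 (3) to hop 1 (6): +3 cycles.
That increment is L by definition: L = 3.

L = 3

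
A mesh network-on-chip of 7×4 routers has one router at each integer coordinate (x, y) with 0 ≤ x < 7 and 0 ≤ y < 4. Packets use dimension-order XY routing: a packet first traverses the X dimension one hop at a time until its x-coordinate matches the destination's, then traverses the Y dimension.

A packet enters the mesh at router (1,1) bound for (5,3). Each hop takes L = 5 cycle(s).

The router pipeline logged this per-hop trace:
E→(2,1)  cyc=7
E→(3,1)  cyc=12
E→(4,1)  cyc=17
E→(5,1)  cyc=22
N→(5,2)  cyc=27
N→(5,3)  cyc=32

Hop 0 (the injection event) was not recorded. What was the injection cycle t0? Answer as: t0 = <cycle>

t0 = 2

At hop 1 the cycle is 7; in general cyc_k = t0 + kL.
Therefore t0 = 7 − L = 2.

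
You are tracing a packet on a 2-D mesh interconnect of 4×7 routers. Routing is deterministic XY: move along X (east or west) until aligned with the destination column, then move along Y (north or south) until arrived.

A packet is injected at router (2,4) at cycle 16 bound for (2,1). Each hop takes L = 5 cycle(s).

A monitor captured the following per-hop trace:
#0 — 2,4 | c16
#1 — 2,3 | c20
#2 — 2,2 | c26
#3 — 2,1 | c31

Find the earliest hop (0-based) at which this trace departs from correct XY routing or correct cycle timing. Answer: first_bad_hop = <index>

first_bad_hop = 1

[1] (+0,-1) / 4c ⇒ BAD: Δcyc=4≠L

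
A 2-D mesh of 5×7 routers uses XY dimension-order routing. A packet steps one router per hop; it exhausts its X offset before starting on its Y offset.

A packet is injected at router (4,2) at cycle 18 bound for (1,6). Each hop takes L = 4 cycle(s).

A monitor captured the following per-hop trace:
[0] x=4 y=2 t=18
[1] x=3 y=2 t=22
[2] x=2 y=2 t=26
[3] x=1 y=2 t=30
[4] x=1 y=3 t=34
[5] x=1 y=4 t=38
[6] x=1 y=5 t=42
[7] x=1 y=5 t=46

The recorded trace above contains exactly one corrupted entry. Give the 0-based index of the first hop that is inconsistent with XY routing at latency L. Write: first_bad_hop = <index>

first_bad_hop = 7

check 1→ d=(-1,0) cyc+4: ok
check 2→ d=(-1,0) cyc+4: ok
check 3→ d=(-1,0) cyc+4: ok
check 4→ d=(0,1) cyc+4: ok
check 5→ d=(0,1) cyc+4: ok
check 6→ d=(0,1) cyc+4: ok
check 7→ d=(0,0) cyc+4: BAD: non-unit step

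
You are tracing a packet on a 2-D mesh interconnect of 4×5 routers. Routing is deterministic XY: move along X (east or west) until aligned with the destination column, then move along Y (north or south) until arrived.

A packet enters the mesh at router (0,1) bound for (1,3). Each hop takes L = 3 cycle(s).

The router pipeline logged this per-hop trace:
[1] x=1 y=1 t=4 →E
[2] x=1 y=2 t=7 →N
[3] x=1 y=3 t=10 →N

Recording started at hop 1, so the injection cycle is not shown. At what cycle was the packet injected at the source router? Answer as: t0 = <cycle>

At hop 1 the cycle is 4; in general cyc_k = t0 + kL.
Subtract one hop: t0 = 4 − 3 = 1.

t0 = 1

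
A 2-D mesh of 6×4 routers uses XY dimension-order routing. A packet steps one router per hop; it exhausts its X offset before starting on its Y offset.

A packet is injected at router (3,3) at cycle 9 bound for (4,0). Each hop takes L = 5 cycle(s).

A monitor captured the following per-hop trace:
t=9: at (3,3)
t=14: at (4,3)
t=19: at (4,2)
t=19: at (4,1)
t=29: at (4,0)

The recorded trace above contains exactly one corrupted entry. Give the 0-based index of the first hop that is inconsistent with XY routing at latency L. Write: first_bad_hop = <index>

first_bad_hop = 3

check 1→ d=(1,0) cyc+5: ok
check 2→ d=(0,-1) cyc+5: ok
check 3→ d=(0,-1) cyc+0: BAD: Δcyc=0≠L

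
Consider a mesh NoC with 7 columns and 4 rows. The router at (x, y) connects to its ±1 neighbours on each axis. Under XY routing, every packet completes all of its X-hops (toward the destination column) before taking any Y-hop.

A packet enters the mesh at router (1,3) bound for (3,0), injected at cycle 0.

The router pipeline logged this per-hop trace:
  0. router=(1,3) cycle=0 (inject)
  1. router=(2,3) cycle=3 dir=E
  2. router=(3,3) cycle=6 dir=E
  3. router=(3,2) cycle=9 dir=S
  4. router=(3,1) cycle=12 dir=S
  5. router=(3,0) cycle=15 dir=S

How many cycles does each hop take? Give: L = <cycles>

cyc[1] − cyc[0] = 3 − 0 = 3.
One hop costs L cycles, so L = 3.

L = 3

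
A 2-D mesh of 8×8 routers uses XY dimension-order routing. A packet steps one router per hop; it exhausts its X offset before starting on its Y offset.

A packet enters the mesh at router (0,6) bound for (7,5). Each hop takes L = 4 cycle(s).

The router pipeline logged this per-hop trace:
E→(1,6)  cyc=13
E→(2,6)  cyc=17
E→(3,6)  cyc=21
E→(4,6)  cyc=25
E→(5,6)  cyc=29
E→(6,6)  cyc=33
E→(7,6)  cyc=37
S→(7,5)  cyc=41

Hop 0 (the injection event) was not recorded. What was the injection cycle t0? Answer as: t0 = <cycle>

t0 = 9

Hop 1 reached at cycle 13; hop k is at t0 + k·L.
t0 = cyc[1] − L = 13 − 4 = 9.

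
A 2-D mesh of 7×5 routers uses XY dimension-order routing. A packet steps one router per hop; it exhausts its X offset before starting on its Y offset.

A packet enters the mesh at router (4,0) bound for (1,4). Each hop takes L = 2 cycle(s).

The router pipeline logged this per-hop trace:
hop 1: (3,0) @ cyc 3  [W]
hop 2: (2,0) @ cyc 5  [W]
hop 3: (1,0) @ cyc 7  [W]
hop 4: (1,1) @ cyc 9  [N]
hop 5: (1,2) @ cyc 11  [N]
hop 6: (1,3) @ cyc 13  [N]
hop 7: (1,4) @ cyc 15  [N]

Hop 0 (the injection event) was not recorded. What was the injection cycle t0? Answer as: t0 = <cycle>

The first recorded entry is hop 1 at cycle 3.
Subtract one hop: t0 = 3 − 2 = 1.

t0 = 1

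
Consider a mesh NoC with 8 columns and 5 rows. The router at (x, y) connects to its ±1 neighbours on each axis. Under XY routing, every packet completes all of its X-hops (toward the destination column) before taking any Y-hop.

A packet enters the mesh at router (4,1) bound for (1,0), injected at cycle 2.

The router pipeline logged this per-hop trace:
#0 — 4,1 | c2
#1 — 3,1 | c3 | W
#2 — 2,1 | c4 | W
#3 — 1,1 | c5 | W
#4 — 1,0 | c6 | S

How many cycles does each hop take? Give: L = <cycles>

Between hops 0 and 1 the cycle counter advances 3 − 2 = 1.
That increment is L by definition: L = 1.

L = 1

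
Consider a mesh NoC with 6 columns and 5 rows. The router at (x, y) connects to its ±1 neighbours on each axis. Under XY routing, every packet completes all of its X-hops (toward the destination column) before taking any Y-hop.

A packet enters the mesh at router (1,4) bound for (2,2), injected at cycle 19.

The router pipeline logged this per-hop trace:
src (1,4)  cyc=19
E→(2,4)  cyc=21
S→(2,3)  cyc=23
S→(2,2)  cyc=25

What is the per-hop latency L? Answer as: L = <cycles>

From hop 0 (19) to hop 1 (21): +2 cycles.
Each hop adds L, hence L = 2.

L = 2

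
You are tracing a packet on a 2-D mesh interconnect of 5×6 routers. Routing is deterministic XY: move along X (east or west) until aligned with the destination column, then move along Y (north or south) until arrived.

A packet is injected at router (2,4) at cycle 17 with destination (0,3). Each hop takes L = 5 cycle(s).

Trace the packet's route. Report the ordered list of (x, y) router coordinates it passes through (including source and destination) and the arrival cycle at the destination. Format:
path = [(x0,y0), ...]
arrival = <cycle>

  0. router=(2,4) cycle=17 (inject)
  1. router=(1,4) cycle=22 dir=W
  2. router=(0,4) cycle=27 dir=W
  3. router=(0,3) cycle=32 dir=S

path = [(2,4), (1,4), (0,4), (0,3)]
arrival = 32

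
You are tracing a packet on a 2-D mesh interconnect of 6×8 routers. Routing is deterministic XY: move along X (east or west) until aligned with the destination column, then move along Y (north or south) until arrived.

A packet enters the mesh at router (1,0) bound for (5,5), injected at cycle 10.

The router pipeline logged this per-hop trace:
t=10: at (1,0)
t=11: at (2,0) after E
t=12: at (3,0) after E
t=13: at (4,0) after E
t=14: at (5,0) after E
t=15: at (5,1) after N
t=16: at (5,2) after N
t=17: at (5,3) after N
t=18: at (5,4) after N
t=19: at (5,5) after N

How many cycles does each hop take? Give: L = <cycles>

Between hops 0 and 1 the cycle counter advances 11 − 10 = 1.
Per-hop latency L = Δcyc = 1.

L = 1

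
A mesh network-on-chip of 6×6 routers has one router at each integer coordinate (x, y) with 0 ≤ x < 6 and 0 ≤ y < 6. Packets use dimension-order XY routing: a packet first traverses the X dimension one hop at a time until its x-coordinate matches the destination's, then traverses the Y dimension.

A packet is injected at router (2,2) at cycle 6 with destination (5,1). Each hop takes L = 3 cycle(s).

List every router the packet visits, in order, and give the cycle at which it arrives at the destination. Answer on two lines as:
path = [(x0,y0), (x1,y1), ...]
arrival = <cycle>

#0 — 2,2 | c6
#1 — 3,2 | c9 | E
#2 — 4,2 | c12 | E
#3 — 5,2 | c15 | E
#4 — 5,1 | c18 | S

path = [(2,2), (3,2), (4,2), (5,2), (5,1)]
arrival = 18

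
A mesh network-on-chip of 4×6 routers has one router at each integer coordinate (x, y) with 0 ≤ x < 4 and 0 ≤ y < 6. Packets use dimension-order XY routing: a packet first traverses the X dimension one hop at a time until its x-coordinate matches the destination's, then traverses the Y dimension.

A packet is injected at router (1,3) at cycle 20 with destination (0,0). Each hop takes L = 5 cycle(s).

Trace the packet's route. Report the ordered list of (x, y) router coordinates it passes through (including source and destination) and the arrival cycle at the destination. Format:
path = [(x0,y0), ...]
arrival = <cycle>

path = [(1,3), (0,3), (0,2), (0,1), (0,0)]
arrival = 40

t=20: at (1,3)
t=25: at (0,3) after W
t=30: at (0,2) after S
t=35: at (0,1) after S
t=40: at (0,0) after S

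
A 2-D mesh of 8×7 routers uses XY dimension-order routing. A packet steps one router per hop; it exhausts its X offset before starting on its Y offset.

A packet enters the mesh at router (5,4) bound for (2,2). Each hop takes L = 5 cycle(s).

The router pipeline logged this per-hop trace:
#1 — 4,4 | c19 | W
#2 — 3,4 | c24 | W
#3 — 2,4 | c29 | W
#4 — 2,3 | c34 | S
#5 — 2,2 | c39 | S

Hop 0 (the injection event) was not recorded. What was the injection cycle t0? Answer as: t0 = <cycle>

t0 = 14

The first recorded entry is hop 1 at cycle 19.
t0 = cyc[1] − L = 19 − 5 = 14.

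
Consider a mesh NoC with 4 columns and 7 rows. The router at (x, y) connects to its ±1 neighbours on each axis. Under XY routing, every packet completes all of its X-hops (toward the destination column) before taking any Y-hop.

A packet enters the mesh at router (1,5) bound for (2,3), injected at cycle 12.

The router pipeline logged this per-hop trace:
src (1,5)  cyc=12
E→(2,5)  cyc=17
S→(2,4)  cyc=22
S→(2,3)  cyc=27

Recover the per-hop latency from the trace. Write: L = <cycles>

L = 5

From hop 0 (12) to hop 1 (17): +5 cycles.
Each hop adds L, hence L = 5.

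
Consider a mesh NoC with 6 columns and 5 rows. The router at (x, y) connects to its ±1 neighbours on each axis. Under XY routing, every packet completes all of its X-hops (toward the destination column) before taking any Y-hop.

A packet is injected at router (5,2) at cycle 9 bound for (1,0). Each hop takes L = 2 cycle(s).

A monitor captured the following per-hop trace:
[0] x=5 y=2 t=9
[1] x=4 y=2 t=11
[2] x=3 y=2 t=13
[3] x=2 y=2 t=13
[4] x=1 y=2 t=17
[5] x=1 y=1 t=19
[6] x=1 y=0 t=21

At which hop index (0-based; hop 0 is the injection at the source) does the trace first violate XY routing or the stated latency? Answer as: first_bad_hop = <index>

first_bad_hop = 3

[1] (-1,+0) / 2c ⇒ ok
[2] (-1,+0) / 2c ⇒ ok
[3] (-1,+0) / 0c ⇒ BAD: Δcyc=0≠L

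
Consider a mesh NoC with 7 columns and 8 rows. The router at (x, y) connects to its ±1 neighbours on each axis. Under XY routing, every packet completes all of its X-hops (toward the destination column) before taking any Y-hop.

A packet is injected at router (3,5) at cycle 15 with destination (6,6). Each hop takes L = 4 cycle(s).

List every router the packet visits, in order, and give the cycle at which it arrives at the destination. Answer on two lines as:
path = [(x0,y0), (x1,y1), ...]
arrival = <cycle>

src (3,5)  cyc=15
E→(4,5)  cyc=19
E→(5,5)  cyc=23
E→(6,5)  cyc=27
N→(6,6)  cyc=31

path = [(3,5), (4,5), (5,5), (6,5), (6,6)]
arrival = 31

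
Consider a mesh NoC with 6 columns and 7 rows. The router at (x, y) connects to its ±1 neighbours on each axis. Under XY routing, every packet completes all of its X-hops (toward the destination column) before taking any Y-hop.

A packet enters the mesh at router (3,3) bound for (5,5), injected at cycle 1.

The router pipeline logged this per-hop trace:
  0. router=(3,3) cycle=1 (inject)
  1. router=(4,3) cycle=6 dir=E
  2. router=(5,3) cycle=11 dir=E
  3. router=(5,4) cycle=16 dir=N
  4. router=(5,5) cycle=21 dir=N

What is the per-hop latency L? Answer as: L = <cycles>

L = 5

cyc[1] − cyc[0] = 6 − 1 = 5.
One hop costs L cycles, so L = 5.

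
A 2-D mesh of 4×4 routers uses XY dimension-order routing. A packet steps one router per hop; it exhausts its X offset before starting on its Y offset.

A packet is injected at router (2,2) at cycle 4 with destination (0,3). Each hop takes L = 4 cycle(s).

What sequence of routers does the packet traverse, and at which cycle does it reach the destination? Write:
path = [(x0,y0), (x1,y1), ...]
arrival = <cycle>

#0 — 2,2 | c4
#1 — 1,2 | c8 | W
#2 — 0,2 | c12 | W
#3 — 0,3 | c16 | N

path = [(2,2), (1,2), (0,2), (0,3)]
arrival = 16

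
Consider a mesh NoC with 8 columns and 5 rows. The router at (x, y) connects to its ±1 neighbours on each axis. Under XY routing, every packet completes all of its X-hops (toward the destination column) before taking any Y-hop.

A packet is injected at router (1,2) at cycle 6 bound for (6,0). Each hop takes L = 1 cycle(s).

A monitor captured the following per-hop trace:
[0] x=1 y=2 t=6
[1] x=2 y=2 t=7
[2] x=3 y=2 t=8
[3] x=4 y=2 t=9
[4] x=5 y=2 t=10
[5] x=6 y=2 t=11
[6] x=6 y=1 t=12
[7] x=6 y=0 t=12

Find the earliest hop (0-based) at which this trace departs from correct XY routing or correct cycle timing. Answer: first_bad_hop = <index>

first_bad_hop = 7

  1: Δx=+1 Δy=+0 Δt=1 [ok]
  2: Δx=+1 Δy=+0 Δt=1 [ok]
  3: Δx=+1 Δy=+0 Δt=1 [ok]
  4: Δx=+1 Δy=+0 Δt=1 [ok]
  5: Δx=+1 Δy=+0 Δt=1 [ok]
  6: Δx=+0 Δy=-1 Δt=1 [ok]
  7: Δx=+0 Δy=-1 Δt=0 [BAD: Δcyc=0≠L]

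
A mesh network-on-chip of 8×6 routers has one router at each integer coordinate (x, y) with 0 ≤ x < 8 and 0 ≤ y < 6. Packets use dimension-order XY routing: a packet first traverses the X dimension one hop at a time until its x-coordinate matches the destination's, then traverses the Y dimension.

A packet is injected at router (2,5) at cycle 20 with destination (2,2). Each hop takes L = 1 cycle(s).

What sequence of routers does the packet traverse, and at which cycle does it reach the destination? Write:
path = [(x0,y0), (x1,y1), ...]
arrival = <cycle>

path = [(2,5), (2,4), (2,3), (2,2)]
arrival = 23

[0] x=2 y=5 t=20
[1] x=2 y=4 t=21 →S
[2] x=2 y=3 t=22 →S
[3] x=2 y=2 t=23 →S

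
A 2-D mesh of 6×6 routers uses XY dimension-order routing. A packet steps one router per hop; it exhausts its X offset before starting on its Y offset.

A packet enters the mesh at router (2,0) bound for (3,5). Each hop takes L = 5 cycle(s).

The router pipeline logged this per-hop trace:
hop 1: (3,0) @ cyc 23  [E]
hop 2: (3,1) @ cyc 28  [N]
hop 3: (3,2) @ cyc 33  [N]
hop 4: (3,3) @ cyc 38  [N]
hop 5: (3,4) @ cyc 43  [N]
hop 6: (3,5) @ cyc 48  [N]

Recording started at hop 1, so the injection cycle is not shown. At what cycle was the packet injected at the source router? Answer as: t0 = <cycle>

The first recorded entry is hop 1 at cycle 23.
So t0 = 23 − 1·5 = 18.

t0 = 18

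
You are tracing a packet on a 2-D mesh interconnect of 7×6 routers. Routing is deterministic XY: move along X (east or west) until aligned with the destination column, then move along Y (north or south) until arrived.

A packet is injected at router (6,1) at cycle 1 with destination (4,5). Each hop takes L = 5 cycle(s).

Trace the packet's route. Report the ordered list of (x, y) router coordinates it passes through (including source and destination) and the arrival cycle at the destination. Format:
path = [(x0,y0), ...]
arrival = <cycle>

src (6,1)  cyc=1
W→(5,1)  cyc=6
W→(4,1)  cyc=11
N→(4,2)  cyc=16
N→(4,3)  cyc=21
N→(4,4)  cyc=26
N→(4,5)  cyc=31

path = [(6,1), (5,1), (4,1), (4,2), (4,3), (4,4), (4,5)]
arrival = 31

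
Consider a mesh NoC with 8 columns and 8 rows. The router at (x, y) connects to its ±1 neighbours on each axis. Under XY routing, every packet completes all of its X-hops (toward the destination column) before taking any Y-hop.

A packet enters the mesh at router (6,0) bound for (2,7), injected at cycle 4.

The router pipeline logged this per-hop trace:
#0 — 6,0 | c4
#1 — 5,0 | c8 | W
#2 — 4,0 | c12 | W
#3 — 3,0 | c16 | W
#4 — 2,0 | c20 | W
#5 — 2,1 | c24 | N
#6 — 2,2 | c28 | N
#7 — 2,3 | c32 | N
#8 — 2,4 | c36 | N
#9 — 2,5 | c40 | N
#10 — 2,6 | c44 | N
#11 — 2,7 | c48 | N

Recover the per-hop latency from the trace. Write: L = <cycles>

Between hops 0 and 1 the cycle counter advances 8 − 4 = 4.
Per-hop latency L = Δcyc = 4.

L = 4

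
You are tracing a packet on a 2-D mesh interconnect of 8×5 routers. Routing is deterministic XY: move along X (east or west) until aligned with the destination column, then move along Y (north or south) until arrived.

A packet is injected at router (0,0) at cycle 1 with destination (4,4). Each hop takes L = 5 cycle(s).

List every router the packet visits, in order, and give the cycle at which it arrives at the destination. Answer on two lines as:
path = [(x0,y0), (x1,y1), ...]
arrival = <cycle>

  0. router=(0,0) cycle=1 (inject)
  1. router=(1,0) cycle=6 dir=E
  2. router=(2,0) cycle=11 dir=E
  3. router=(3,0) cycle=16 dir=E
  4. router=(4,0) cycle=21 dir=E
  5. router=(4,1) cycle=26 dir=N
  6. router=(4,2) cycle=31 dir=N
  7. router=(4,3) cycle=36 dir=N
  8. router=(4,4) cycle=41 dir=N

path = [(0,0), (1,0), (2,0), (3,0), (4,0), (4,1), (4,2), (4,3), (4,4)]
arrival = 41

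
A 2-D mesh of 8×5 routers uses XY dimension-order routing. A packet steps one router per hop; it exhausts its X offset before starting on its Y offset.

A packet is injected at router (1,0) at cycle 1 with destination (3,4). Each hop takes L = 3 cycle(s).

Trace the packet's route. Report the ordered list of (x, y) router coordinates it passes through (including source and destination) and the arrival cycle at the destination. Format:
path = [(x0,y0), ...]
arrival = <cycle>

path = [(1,0), (2,0), (3,0), (3,1), (3,2), (3,3), (3,4)]
arrival = 19

[0] x=1 y=0 t=1
[1] x=2 y=0 t=4 →E
[2] x=3 y=0 t=7 →E
[3] x=3 y=1 t=10 →N
[4] x=3 y=2 t=13 →N
[5] x=3 y=3 t=16 →N
[6] x=3 y=4 t=19 →N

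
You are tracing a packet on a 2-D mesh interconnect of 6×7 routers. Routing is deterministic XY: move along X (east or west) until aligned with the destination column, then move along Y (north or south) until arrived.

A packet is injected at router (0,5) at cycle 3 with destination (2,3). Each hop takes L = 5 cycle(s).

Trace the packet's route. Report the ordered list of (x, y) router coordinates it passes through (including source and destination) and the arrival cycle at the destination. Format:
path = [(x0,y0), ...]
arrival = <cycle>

path = [(0,5), (1,5), (2,5), (2,4), (2,3)]
arrival = 23

  0. router=(0,5) cycle=3 (inject)
  1. router=(1,5) cycle=8 dir=E
  2. router=(2,5) cycle=13 dir=E
  3. router=(2,4) cycle=18 dir=S
  4. router=(2,3) cycle=23 dir=S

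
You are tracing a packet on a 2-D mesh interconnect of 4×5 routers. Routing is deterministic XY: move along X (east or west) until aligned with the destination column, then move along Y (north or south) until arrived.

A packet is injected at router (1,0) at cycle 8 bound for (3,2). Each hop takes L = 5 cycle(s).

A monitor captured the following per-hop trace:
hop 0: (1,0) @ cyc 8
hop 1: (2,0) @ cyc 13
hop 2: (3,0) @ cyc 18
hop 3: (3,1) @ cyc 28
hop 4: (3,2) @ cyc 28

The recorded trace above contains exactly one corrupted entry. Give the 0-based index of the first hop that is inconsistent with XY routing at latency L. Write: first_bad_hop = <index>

first_bad_hop = 3

check 1→ d=(1,0) cyc+5: ok
check 2→ d=(1,0) cyc+5: ok
check 3→ d=(0,1) cyc+10: BAD: Δcyc=10≠L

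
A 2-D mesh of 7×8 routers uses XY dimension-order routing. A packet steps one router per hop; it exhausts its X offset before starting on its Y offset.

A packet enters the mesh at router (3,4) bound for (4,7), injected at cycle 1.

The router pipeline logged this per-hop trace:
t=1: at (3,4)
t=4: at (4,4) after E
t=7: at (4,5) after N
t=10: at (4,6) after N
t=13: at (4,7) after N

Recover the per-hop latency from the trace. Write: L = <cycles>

L = 3

Between hops 0 and 1 the cycle counter advances 4 − 1 = 3.
Each hop adds L, hence L = 3.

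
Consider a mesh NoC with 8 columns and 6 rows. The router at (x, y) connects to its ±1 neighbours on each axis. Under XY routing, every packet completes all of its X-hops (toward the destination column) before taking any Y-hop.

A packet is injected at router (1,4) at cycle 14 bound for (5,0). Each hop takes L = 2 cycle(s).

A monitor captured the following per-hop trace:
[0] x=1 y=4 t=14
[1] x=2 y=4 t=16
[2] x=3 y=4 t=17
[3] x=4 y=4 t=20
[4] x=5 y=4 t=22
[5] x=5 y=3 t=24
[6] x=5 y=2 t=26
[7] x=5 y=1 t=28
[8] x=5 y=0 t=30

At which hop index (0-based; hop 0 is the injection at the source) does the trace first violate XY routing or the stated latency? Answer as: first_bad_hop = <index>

  1: Δx=+1 Δy=+0 Δt=2 [ok]
  2: Δx=+1 Δy=+0 Δt=1 [BAD: Δcyc=1≠L]

first_bad_hop = 2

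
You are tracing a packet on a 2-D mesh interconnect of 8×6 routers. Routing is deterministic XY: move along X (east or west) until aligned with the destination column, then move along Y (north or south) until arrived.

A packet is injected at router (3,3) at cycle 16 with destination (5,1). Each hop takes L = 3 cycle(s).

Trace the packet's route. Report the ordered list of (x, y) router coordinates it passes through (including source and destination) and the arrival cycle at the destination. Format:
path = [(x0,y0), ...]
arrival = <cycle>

path = [(3,3), (4,3), (5,3), (5,2), (5,1)]
arrival = 28

hop 0: (3,3) @ cyc 16
hop 1: (4,3) @ cyc 19  [E]
hop 2: (5,3) @ cyc 22  [E]
hop 3: (5,2) @ cyc 25  [S]
hop 4: (5,1) @ cyc 28  [S]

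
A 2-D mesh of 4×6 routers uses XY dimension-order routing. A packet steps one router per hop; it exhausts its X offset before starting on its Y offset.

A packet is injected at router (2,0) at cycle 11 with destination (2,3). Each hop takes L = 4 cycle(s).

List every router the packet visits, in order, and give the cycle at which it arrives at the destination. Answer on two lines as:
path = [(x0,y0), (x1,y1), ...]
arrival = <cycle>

path = [(2,0), (2,1), (2,2), (2,3)]
arrival = 23

src (2,0)  cyc=11
N→(2,1)  cyc=15
N→(2,2)  cyc=19
N→(2,3)  cyc=23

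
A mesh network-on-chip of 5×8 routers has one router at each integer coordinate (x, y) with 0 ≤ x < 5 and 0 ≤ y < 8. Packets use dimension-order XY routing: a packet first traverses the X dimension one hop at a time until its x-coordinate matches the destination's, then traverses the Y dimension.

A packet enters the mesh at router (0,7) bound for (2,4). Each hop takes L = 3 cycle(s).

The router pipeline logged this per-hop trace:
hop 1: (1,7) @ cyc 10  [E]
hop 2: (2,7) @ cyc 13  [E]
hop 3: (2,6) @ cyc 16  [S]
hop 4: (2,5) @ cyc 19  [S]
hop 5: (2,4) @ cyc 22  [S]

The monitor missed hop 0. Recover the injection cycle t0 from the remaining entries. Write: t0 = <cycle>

t0 = 7

cyc[1] = 10 and cyc[k] = t0 + k·L for every k.
So t0 = 10 − 1·3 = 7.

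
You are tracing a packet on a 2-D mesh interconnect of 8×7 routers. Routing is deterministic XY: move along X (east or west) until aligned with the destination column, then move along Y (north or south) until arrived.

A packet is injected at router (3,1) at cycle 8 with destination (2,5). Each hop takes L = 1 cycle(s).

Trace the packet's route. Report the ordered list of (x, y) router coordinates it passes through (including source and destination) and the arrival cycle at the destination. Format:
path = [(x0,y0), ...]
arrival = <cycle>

hop 0: (3,1) @ cyc 8
hop 1: (2,1) @ cyc 9  [W]
hop 2: (2,2) @ cyc 10  [N]
hop 3: (2,3) @ cyc 11  [N]
hop 4: (2,4) @ cyc 12  [N]
hop 5: (2,5) @ cyc 13  [N]

path = [(3,1), (2,1), (2,2), (2,3), (2,4), (2,5)]
arrival = 13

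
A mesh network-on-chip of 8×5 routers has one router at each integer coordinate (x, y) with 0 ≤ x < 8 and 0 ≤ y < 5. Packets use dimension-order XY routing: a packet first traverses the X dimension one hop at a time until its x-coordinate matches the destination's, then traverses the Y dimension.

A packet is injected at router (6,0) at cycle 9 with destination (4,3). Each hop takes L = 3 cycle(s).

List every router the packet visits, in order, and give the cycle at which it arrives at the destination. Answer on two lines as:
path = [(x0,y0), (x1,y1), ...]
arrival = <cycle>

src (6,0)  cyc=9
W→(5,0)  cyc=12
W→(4,0)  cyc=15
N→(4,1)  cyc=18
N→(4,2)  cyc=21
N→(4,3)  cyc=24

path = [(6,0), (5,0), (4,0), (4,1), (4,2), (4,3)]
arrival = 24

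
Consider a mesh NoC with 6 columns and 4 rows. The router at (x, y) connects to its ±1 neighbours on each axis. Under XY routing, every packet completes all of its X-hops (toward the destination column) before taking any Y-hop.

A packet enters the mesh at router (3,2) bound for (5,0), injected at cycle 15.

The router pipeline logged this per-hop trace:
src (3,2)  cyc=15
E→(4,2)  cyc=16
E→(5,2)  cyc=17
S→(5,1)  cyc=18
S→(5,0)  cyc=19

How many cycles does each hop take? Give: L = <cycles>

Δcyc across hop 0→1: 16 − 15 = 1.
One hop costs L cycles, so L = 1.

L = 1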